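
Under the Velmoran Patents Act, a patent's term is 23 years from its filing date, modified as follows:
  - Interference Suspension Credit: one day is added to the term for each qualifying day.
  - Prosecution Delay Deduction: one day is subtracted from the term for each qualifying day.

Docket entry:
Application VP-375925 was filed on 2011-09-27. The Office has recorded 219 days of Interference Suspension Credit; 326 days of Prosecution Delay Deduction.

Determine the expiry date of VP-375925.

Base term: filing date + 23 years → 27 September 2034.
Interference Suspension Credit: +219 days → 4 May 2035.
Prosecution Delay Deduction: −326 days → 12 June 2034.

2034-06-12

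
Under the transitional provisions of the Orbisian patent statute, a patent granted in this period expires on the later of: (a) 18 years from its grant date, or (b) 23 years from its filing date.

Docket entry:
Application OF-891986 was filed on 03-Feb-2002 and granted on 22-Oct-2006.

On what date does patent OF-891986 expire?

February 3, 2025

(a) grant + 18 years → 22 October 2024.
(b) filing + 23 years → 3 February 2025.
Later of the two: 3 February 2025.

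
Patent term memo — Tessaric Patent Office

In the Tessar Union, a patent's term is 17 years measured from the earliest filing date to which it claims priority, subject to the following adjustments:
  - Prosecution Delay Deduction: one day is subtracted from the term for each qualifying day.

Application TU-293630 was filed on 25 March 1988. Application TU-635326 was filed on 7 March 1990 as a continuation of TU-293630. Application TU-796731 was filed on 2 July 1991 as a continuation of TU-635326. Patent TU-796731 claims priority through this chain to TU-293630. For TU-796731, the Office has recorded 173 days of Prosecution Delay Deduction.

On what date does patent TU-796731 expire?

Earliest priority filing: 25 March 1988.
Base term: 25 March 1988 + 17 years → 25 March 2005.
Prosecution Delay Deduction: −173 days → 3 October 2004.

2004-10-03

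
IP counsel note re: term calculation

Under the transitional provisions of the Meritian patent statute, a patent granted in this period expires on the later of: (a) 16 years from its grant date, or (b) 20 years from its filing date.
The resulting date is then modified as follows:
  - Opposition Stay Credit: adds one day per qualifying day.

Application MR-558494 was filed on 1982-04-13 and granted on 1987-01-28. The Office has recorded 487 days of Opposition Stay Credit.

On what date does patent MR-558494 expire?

(a) grant + 16 years → 28 January 2003.
(b) filing + 20 years → 13 April 2002.
Later of the two: 28 January 2003.
Opposition Stay Credit: +487 days → 29 May 2004.

2004-05-29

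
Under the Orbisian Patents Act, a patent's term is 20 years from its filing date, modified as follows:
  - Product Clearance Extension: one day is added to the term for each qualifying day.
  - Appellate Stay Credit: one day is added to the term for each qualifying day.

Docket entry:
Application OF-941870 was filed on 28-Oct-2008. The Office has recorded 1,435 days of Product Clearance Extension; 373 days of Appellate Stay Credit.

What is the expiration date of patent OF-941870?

Base term: filing date + 20 years → 28 October 2028.
Product Clearance Extension: +1435 days → 2 October 2032.
Appellate Stay Credit: +373 days → 10 October 2033.

October 10, 2033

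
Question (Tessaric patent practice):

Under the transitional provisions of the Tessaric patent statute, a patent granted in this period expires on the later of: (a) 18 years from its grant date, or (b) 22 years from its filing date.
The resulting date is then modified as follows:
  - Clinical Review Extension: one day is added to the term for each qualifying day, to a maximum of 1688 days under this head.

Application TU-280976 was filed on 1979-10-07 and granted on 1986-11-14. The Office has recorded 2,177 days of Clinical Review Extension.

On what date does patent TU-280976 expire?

June 29, 2009

(a) grant + 18 years → 14 November 2004.
(b) filing + 22 years → 7 October 2001.
Later of the two: 14 November 2004.
Clinical Review Extension: 2177 days claimed exceeds the 1688-day cap, so +1688 days → 29 June 2009.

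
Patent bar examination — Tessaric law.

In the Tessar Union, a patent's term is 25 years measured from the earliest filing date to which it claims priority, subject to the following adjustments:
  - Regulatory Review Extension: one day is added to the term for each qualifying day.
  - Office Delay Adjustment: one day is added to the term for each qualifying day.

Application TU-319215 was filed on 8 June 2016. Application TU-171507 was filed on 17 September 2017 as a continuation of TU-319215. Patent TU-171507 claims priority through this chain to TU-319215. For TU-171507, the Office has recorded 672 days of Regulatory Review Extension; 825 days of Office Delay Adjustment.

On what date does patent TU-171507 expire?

Earliest priority filing: 8 June 2016.
Base term: 8 June 2016 + 25 years → 8 June 2041.
Regulatory Review Extension: +672 days → 11 April 2043.
Office Delay Adjustment: +825 days → 14 July 2045.

July 14, 2045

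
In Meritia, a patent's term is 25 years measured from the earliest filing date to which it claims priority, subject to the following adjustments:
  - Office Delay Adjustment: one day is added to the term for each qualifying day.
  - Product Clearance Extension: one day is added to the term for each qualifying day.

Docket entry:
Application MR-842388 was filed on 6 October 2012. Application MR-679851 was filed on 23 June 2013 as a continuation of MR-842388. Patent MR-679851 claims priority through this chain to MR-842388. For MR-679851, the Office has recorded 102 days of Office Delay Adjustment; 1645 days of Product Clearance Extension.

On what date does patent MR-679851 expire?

Earliest priority filing: 6 October 2012.
Base term: 6 October 2012 + 25 years → 6 October 2037.
Office Delay Adjustment: +102 days → 16 January 2038.
Product Clearance Extension: +1645 days → 19 July 2042.

July 19, 2042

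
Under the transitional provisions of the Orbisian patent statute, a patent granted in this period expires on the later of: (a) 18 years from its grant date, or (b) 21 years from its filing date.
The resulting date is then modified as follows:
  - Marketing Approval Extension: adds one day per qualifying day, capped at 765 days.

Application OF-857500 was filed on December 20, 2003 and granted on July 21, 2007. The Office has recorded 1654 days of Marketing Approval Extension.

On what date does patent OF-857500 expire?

August 25, 2027

(a) grant + 18 years → 21 July 2025.
(b) filing + 21 years → 20 December 2024.
Later of the two: 21 July 2025.
Marketing Approval Extension: 1654 days claimed exceeds the 765-day cap, so +765 days → 25 August 2027.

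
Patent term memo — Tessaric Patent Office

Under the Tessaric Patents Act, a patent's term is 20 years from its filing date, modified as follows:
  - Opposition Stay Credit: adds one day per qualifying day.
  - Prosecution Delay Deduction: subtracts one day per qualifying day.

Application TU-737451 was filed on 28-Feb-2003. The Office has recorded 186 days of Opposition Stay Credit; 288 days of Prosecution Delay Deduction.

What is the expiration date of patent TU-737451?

Base term: filing date + 20 years → 28 February 2023.
Opposition Stay Credit: +186 days → 2 September 2023.
Prosecution Delay Deduction: −288 days → 18 November 2022.

November 18, 2022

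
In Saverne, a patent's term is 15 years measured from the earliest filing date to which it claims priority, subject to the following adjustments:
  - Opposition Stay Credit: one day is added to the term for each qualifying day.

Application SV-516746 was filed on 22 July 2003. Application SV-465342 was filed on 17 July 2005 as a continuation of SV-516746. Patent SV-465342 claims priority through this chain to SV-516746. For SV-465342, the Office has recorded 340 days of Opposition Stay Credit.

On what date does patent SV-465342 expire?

Earliest priority filing: 22 July 2003.
Base term: 22 July 2003 + 15 years → 22 July 2018.
Opposition Stay Credit: +340 days → 27 June 2019.

June 27, 2019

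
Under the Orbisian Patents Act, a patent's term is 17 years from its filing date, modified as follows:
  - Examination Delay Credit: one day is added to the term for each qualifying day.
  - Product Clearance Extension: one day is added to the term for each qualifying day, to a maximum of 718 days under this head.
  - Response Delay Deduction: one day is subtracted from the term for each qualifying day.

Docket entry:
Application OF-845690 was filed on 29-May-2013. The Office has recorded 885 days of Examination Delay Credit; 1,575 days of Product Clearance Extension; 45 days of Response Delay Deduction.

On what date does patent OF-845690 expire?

Base term: filing date + 17 years → 29 May 2030.
Examination Delay Credit: +885 days → 30 October 2032.
Product Clearance Extension: 1575 days claimed exceeds the 718-day cap, so +718 days → 18 October 2034.
Response Delay Deduction: −45 days → 3 September 2034.

2034-09-03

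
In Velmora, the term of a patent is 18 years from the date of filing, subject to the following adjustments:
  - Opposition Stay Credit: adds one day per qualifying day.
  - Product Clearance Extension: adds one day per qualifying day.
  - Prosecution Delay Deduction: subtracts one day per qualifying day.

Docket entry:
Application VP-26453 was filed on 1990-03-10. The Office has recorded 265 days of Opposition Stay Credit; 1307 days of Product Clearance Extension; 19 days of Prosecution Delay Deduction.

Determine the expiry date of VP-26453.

Base term: filing date + 18 years → 10 March 2008.
Opposition Stay Credit: +265 days → 30 November 2008.
Product Clearance Extension: +1307 days → 29 June 2012.
Prosecution Delay Deduction: −19 days → 10 June 2012.

June 10, 2012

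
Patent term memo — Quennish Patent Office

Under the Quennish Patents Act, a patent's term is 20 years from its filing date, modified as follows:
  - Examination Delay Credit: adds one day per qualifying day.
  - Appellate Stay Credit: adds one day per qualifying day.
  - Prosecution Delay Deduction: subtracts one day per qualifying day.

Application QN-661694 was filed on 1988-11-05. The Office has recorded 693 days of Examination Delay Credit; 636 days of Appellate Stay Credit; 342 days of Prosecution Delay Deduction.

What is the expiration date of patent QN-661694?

2011-07-20

Base term: filing date + 20 years → 5 November 2008.
Examination Delay Credit: +693 days → 29 September 2010.
Appellate Stay Credit: +636 days → 26 June 2012.
Prosecution Delay Deduction: −342 days → 20 July 2011.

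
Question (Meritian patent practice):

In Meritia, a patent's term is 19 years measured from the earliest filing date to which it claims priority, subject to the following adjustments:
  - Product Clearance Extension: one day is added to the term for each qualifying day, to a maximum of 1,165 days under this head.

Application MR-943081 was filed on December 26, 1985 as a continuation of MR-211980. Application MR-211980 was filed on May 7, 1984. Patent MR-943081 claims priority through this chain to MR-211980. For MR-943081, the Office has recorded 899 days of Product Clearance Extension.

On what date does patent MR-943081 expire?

Earliest priority filing: 7 May 1984.
Base term: 7 May 1984 + 19 years → 7 May 2003.
Product Clearance Extension: 899 days (within the 1165-day cap) → +899 days → 22 October 2005.

October 22, 2005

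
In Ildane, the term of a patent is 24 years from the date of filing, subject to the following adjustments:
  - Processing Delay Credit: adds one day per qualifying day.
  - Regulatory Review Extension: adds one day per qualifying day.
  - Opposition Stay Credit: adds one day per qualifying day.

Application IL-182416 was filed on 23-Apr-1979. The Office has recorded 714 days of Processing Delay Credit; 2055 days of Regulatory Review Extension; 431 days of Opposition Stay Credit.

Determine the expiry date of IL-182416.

2012-01-26

Base term: filing date + 24 years → 23 April 2003.
Processing Delay Credit: +714 days → 6 April 2005.
Regulatory Review Extension: +2055 days → 21 November 2010.
Opposition Stay Credit: +431 days → 26 January 2012.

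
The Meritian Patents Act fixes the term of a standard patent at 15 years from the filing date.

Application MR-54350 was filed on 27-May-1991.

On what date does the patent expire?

Filing date + 15 years → 27 May 2006.

2006-05-27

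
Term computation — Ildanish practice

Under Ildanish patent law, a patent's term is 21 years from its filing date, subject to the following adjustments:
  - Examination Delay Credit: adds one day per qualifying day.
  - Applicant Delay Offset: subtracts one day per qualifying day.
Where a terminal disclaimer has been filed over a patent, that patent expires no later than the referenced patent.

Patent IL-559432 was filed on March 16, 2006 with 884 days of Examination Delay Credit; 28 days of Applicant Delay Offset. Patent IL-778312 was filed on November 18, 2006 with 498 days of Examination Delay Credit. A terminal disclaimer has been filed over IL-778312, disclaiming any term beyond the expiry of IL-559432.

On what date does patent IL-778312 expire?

Natural term of IL-778312:
  Base: filing + 21 years → 18 November 2027.
  Examination Delay Credit: +498 days → 30 March 2029.
Expiry of referenced patent IL-559432:
  Base: filing + 21 years → 16 March 2027.
  Examination Delay Credit: +884 days → 16 August 2029.
  Applicant Delay Offset: −28 days → 19 July 2029.
Terminal disclaimer: IL-778312 expires on the earlier of 30 March 2029 and 19 July 2029.

March 30, 2029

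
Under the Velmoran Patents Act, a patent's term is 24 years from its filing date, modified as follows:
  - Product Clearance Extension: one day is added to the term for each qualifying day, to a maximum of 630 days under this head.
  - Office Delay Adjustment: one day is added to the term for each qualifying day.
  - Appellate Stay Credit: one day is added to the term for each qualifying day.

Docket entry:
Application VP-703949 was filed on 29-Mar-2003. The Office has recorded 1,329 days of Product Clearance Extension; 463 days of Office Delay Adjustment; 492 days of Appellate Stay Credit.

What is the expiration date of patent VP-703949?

July 31, 2031

Base term: filing date + 24 years → 29 March 2027.
Product Clearance Extension: 1329 days claimed exceeds the 630-day cap, so +630 days → 18 December 2028.
Office Delay Adjustment: +463 days → 26 March 2030.
Appellate Stay Credit: +492 days → 31 July 2031.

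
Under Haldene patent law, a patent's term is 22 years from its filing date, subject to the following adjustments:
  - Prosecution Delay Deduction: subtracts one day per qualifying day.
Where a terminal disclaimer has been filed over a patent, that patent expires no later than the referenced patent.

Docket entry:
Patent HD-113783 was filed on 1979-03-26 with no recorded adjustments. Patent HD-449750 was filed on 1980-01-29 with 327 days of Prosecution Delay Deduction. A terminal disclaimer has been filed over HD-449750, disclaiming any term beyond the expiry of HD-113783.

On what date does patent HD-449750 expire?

Natural term of HD-449750:
  Base: filing + 22 years → 29 January 2002.
  Prosecution Delay Deduction: −327 days → 8 March 2001.
Expiry of referenced patent HD-113783:
  Base: filing + 22 years → 26 March 2001.
Terminal disclaimer: HD-449750 expires on the earlier of 8 March 2001 and 26 March 2001.

2001-03-08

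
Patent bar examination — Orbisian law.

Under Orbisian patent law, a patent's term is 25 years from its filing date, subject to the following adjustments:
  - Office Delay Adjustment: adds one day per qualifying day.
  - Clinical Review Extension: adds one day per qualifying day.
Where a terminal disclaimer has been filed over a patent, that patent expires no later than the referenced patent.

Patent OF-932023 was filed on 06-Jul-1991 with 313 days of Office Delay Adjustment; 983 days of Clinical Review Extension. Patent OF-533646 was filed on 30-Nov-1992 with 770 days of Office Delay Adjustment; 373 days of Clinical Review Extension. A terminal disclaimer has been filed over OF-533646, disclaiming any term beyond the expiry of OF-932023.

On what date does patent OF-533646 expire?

Natural term of OF-533646:
  Base: filing + 25 years → 30 November 2017.
  Office Delay Adjustment: +770 days → 9 January 2020.
  Clinical Review Extension: +373 days → 16 January 2021.
Expiry of referenced patent OF-932023:
  Base: filing + 25 years → 6 July 2016.
  Office Delay Adjustment: +313 days → 15 May 2017.
  Clinical Review Extension: +983 days → 23 January 2020.
Terminal disclaimer: OF-533646 expires on the earlier of 16 January 2021 and 23 January 2020.

January 23, 2020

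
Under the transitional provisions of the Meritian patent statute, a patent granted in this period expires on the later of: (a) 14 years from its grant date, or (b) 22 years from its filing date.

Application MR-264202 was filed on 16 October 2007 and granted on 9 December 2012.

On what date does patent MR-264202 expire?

October 16, 2029

(a) grant + 14 years → 9 December 2026.
(b) filing + 22 years → 16 October 2029.
Later of the two: 16 October 2029.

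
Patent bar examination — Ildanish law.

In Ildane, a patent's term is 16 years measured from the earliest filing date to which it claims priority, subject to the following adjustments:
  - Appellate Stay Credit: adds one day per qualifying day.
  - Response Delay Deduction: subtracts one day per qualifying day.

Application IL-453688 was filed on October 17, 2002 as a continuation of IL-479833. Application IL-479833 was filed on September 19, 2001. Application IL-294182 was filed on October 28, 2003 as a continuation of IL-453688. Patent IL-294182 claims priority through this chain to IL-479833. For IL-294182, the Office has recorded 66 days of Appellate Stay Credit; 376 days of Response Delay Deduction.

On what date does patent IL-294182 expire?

November 13, 2016

Earliest priority filing: 19 September 2001.
Base term: 19 September 2001 + 16 years → 19 September 2017.
Appellate Stay Credit: +66 days → 24 November 2017.
Response Delay Deduction: −376 days → 13 November 2016.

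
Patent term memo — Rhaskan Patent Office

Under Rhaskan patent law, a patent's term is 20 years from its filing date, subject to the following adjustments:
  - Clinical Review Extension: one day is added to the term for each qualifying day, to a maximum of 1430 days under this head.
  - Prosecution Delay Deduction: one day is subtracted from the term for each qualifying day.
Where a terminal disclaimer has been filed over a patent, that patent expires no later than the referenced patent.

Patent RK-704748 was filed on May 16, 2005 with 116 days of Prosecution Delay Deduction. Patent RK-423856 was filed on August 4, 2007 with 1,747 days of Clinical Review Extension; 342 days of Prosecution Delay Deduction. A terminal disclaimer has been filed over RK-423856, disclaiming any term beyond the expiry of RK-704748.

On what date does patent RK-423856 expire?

Natural term of RK-423856:
  Base: filing + 20 years → 4 August 2027.
  Clinical Review Extension: 1747 days claimed exceeds the 1430-day cap, so +1430 days → 4 July 2031.
  Prosecution Delay Deduction: −342 days → 27 July 2030.
Expiry of referenced patent RK-704748:
  Base: filing + 20 years → 16 May 2025.
  Prosecution Delay Deduction: −116 days → 20 January 2025.
Terminal disclaimer: RK-423856 expires on the earlier of 27 July 2030 and 20 January 2025.

2025-01-20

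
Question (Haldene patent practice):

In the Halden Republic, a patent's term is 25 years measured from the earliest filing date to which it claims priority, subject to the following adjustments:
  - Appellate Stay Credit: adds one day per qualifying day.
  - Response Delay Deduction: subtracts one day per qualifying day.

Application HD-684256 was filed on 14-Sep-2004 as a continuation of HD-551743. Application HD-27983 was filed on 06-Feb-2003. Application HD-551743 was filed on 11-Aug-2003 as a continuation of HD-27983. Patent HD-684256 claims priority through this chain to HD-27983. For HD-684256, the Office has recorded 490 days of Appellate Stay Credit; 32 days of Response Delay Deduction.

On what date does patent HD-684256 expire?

Earliest priority filing: 6 February 2003.
Base term: 6 February 2003 + 25 years → 6 February 2028.
Appellate Stay Credit: +490 days → 10 June 2029.
Response Delay Deduction: −32 days → 9 May 2029.

May 9, 2029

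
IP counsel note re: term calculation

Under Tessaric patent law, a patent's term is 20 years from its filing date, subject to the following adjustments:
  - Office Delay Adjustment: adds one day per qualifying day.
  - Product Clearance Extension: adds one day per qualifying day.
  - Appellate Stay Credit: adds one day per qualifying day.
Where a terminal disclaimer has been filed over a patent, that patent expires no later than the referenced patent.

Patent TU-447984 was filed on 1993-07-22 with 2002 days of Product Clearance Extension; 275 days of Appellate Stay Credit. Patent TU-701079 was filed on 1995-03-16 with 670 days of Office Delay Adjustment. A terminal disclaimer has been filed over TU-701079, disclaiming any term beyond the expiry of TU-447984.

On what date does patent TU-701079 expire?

Natural term of TU-701079:
  Base: filing + 20 years → 16 March 2015.
  Office Delay Adjustment: +670 days → 14 January 2017.
Expiry of referenced patent TU-447984:
  Base: filing + 20 years → 22 July 2013.
  Product Clearance Extension: +2002 days → 14 January 2019.
  Appellate Stay Credit: +275 days → 16 October 2019.
Terminal disclaimer: TU-701079 expires on the earlier of 14 January 2017 and 16 October 2019.

January 14, 2017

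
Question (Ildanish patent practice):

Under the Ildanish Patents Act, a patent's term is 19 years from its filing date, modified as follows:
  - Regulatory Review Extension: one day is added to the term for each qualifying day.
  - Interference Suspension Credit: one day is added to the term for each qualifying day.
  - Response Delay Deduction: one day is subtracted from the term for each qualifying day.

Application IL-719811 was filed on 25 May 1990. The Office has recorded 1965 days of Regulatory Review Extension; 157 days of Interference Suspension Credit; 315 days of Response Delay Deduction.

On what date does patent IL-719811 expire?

Base term: filing date + 19 years → 25 May 2009.
Regulatory Review Extension: +1965 days → 11 October 2014.
Interference Suspension Credit: +157 days → 17 March 2015.
Response Delay Deduction: −315 days → 6 May 2014.

2014-05-06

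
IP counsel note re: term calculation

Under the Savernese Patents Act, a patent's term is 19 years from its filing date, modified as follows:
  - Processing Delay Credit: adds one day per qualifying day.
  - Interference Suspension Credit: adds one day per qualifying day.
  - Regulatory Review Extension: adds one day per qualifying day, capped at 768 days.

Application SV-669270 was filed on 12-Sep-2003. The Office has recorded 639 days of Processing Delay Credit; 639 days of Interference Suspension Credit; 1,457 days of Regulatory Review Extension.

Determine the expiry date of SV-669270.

2028-04-19

Base term: filing date + 19 years → 12 September 2022.
Processing Delay Credit: +639 days → 12 June 2024.
Interference Suspension Credit: +639 days → 13 March 2026.
Regulatory Review Extension: 1457 days claimed exceeds the 768-day cap, so +768 days → 19 April 2028.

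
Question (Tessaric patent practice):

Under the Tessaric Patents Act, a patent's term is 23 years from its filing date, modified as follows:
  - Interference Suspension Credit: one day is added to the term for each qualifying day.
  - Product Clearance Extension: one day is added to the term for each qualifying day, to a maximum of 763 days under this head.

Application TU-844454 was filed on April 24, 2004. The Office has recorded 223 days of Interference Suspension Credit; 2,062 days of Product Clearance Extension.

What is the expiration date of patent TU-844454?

Base term: filing date + 23 years → 24 April 2027.
Interference Suspension Credit: +223 days → 3 December 2027.
Product Clearance Extension: 2062 days claimed exceeds the 763-day cap, so +763 days → 4 January 2030.

January 4, 2030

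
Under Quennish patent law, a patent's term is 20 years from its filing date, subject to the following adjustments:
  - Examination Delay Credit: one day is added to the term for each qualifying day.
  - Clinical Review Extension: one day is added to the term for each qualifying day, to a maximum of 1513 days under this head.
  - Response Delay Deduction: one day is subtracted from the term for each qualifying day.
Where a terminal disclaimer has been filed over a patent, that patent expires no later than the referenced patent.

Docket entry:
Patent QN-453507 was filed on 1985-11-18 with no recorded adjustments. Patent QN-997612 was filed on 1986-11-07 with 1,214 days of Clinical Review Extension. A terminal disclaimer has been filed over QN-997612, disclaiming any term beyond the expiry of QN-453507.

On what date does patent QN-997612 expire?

November 18, 2005

Natural term of QN-997612:
  Base: filing + 20 years → 7 November 2006.
  Clinical Review Extension: 1214 days (within the 1513-day cap) → +1214 days → 5 March 2010.
Expiry of referenced patent QN-453507:
  Base: filing + 20 years → 18 November 2005.
Terminal disclaimer: QN-997612 expires on the earlier of 5 March 2010 and 18 November 2005.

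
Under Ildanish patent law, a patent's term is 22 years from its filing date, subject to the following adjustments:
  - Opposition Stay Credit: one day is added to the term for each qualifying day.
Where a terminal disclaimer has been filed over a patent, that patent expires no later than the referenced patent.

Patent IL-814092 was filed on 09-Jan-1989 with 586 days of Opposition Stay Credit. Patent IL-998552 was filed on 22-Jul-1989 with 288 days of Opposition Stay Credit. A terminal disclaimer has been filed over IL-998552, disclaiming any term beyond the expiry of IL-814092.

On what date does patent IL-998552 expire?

Natural term of IL-998552:
  Base: filing + 22 years → 22 July 2011.
  Opposition Stay Credit: +288 days → 5 May 2012.
Expiry of referenced patent IL-814092:
  Base: filing + 22 years → 9 January 2011.
  Opposition Stay Credit: +586 days → 17 August 2012.
Terminal disclaimer: IL-998552 expires on the earlier of 5 May 2012 and 17 August 2012.

2012-05-05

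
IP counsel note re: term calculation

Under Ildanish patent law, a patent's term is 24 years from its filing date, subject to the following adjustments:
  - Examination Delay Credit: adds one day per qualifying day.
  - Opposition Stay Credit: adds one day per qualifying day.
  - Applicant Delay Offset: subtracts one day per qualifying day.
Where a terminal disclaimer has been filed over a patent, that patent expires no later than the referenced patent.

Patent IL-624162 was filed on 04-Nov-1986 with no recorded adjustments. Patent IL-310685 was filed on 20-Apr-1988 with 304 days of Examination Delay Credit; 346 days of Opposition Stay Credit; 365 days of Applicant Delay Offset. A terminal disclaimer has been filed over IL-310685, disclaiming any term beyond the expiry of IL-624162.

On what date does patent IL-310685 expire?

Natural term of IL-310685:
  Base: filing + 24 years → 20 April 2012.
  Examination Delay Credit: +304 days → 18 February 2013.
  Opposition Stay Credit: +346 days → 30 January 2014.
  Applicant Delay Offset: −365 days → 30 January 2013.
Expiry of referenced patent IL-624162:
  Base: filing + 24 years → 4 November 2010.
Terminal disclaimer: IL-310685 expires on the earlier of 30 January 2013 and 4 November 2010.

November 4, 2010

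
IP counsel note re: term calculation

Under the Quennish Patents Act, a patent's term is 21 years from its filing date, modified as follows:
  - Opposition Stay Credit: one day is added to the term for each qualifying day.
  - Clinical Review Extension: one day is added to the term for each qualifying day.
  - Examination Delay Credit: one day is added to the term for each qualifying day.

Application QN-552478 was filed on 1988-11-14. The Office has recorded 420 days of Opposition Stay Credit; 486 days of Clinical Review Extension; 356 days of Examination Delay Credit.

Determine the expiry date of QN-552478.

April 29, 2013

Base term: filing date + 21 years → 14 November 2009.
Opposition Stay Credit: +420 days → 8 January 2011.
Clinical Review Extension: +486 days → 8 May 2012.
Examination Delay Credit: +356 days → 29 April 2013.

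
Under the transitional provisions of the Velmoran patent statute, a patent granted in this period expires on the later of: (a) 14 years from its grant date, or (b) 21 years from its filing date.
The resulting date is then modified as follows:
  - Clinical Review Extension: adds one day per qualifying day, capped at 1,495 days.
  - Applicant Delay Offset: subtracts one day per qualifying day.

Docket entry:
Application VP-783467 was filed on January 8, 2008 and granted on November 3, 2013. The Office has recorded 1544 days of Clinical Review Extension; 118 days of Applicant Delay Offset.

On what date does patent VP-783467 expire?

October 16, 2032

(a) grant + 14 years → 3 November 2027.
(b) filing + 21 years → 8 January 2029.
Later of the two: 8 January 2029.
Clinical Review Extension: 1544 days claimed exceeds the 1495-day cap, so +1495 days → 11 February 2033.
Applicant Delay Offset: −118 days → 16 October 2032.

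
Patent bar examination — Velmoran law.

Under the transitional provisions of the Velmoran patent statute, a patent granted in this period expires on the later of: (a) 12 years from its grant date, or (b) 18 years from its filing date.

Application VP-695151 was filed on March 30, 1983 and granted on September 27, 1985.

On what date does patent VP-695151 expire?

2001-03-30

(a) grant + 12 years → 27 September 1997.
(b) filing + 18 years → 30 March 2001.
Later of the two: 30 March 2001.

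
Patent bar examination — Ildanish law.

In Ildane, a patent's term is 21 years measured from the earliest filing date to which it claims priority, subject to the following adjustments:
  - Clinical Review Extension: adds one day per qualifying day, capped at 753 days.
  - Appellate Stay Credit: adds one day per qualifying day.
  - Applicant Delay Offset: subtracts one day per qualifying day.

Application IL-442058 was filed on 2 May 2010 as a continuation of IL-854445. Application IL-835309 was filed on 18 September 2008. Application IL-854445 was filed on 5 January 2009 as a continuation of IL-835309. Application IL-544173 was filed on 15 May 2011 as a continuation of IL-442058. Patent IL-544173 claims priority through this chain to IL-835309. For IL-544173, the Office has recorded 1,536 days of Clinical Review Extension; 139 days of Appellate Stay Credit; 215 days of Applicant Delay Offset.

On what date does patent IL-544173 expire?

2031-07-27

Earliest priority filing: 18 September 2008.
Base term: 18 September 2008 + 21 years → 18 September 2029.
Clinical Review Extension: 1536 days claimed exceeds the 753-day cap, so +753 days → 11 October 2031.
Appellate Stay Credit: +139 days → 27 February 2032.
Applicant Delay Offset: −215 days → 27 July 2031.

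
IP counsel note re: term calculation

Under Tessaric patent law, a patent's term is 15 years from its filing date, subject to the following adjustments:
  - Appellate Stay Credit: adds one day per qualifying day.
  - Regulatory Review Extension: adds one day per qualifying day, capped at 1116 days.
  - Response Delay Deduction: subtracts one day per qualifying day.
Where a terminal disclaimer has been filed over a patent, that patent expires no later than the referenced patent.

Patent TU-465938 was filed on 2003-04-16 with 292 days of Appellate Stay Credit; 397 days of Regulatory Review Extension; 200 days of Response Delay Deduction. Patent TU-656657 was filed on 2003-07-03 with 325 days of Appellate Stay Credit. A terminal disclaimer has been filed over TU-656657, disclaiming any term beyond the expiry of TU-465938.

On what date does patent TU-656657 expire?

May 24, 2019

Natural term of TU-656657:
  Base: filing + 15 years → 3 July 2018.
  Appellate Stay Credit: +325 days → 24 May 2019.
Expiry of referenced patent TU-465938:
  Base: filing + 15 years → 16 April 2018.
  Appellate Stay Credit: +292 days → 2 February 2019.
  Regulatory Review Extension: 397 days (within the 1116-day cap) → +397 days → 5 March 2020.
  Response Delay Deduction: −200 days → 18 August 2019.
Terminal disclaimer: TU-656657 expires on the earlier of 24 May 2019 and 18 August 2019.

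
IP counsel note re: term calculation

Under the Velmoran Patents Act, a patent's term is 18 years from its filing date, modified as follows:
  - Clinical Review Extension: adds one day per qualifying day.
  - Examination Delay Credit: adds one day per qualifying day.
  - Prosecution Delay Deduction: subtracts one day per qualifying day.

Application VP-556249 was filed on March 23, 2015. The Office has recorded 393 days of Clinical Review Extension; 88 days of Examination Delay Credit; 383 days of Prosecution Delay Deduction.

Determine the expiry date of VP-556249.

2033-06-29

Base term: filing date + 18 years → 23 March 2033.
Clinical Review Extension: +393 days → 20 April 2034.
Examination Delay Credit: +88 days → 17 July 2034.
Prosecution Delay Deduction: −383 days → 29 June 2033.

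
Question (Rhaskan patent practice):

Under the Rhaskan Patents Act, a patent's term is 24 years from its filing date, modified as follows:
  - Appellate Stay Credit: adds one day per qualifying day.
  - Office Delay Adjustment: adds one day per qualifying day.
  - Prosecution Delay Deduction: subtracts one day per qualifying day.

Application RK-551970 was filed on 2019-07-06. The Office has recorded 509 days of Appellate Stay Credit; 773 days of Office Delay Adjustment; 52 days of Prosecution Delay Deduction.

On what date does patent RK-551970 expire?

November 17, 2046

Base term: filing date + 24 years → 6 July 2043.
Appellate Stay Credit: +509 days → 26 November 2044.
Office Delay Adjustment: +773 days → 8 January 2047.
Prosecution Delay Deduction: −52 days → 17 November 2046.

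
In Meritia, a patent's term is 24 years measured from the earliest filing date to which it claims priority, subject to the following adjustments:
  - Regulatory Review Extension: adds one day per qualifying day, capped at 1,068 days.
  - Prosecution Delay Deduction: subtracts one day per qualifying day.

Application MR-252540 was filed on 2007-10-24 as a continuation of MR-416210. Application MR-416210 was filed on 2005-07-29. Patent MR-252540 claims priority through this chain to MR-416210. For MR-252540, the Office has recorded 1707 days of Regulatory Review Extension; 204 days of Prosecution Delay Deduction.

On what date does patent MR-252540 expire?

Earliest priority filing: 29 July 2005.
Base term: 29 July 2005 + 24 years → 29 July 2029.
Regulatory Review Extension: 1707 days claimed exceeds the 1068-day cap, so +1068 days → 1 July 2032.
Prosecution Delay Deduction: −204 days → 10 December 2031.

December 10, 2031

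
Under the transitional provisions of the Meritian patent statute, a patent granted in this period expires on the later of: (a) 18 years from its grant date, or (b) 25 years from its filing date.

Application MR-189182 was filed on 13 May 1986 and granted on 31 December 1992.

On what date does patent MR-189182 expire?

2011-05-13

(a) grant + 18 years → 31 December 2010.
(b) filing + 25 years → 13 May 2011.
Later of the two: 13 May 2011.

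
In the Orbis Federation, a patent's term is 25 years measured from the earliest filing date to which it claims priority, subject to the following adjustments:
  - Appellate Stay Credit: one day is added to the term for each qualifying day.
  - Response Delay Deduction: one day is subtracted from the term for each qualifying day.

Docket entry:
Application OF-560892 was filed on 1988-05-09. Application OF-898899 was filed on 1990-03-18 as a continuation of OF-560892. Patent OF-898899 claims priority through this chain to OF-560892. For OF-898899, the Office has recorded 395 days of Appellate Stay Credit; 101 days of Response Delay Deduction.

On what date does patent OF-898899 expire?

Earliest priority filing: 9 May 1988.
Base term: 9 May 1988 + 25 years → 9 May 2013.
Appellate Stay Credit: +395 days → 8 June 2014.
Response Delay Deduction: −101 days → 27 February 2014.

2014-02-27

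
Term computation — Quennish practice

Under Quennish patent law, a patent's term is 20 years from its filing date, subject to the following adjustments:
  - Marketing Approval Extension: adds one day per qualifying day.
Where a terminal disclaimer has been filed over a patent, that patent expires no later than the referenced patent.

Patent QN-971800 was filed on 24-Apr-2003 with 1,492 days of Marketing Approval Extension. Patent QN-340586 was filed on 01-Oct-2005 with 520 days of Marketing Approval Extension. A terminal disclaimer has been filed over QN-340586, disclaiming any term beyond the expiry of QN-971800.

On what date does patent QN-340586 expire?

Natural term of QN-340586:
  Base: filing + 20 years → 1 October 2025.
  Marketing Approval Extension: +520 days → 5 March 2027.
Expiry of referenced patent QN-971800:
  Base: filing + 20 years → 24 April 2023.
  Marketing Approval Extension: +1492 days → 25 May 2027.
Terminal disclaimer: QN-340586 expires on the earlier of 5 March 2027 and 25 May 2027.

2027-03-05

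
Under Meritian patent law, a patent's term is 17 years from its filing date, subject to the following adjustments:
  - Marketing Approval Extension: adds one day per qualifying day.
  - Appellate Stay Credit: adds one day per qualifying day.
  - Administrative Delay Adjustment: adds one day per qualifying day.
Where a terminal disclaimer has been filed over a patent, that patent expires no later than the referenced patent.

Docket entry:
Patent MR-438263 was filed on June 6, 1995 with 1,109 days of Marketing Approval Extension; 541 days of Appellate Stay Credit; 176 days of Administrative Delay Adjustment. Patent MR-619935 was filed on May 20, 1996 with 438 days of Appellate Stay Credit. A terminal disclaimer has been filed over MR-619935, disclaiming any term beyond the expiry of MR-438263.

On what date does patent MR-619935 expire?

2014-08-01

Natural term of MR-619935:
  Base: filing + 17 years → 20 May 2013.
  Appellate Stay Credit: +438 days → 1 August 2014.
Expiry of referenced patent MR-438263:
  Base: filing + 17 years → 6 June 2012.
  Marketing Approval Extension: +1109 days → 20 June 2015.
  Appellate Stay Credit: +541 days → 12 December 2016.
  Administrative Delay Adjustment: +176 days → 6 June 2017.
Terminal disclaimer: MR-619935 expires on the earlier of 1 August 2014 and 6 June 2017.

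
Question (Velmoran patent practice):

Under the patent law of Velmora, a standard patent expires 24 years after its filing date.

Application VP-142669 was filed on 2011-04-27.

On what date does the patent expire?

April 27, 2035

Filing date + 24 years → 27 April 2035.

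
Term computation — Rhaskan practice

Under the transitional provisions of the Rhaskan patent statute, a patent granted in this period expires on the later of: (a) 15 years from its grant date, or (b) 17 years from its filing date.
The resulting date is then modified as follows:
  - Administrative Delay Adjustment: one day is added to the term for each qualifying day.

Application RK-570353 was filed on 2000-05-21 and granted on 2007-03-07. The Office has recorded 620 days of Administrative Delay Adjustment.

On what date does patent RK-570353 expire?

2023-11-17

(a) grant + 15 years → 7 March 2022.
(b) filing + 17 years → 21 May 2017.
Later of the two: 7 March 2022.
Administrative Delay Adjustment: +620 days → 17 November 2023.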